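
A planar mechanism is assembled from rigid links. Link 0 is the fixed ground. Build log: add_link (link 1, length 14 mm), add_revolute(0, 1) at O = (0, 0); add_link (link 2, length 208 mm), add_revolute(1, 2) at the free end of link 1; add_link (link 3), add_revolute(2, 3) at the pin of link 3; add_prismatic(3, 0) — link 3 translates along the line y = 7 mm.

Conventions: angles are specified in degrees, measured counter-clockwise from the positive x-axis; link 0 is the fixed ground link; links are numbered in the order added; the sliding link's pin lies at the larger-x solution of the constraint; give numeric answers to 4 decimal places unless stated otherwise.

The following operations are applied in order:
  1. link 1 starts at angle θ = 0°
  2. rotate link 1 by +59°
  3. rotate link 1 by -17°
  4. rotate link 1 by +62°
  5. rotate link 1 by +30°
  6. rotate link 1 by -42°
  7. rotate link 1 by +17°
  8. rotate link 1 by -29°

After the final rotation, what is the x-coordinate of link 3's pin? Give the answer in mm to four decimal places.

geometry: r = 14 mm, L = 208 mm, e = 7 mm; θ starts at 0°
rotate link 1 by +59°: θ ← 0° +59° = 59°
rotate link 1 by -17°: θ ← 59° -17° = 42°
rotate link 1 by +62°: θ ← 42° +62° = 104°
rotate link 1 by +30°: θ ← 104° +30° = 134°
rotate link 1 by -42°: θ ← 134° -42° = 92°
rotate link 1 by +17°: θ ← 92° +17° = 109°
rotate link 1 by -29°: θ ← 109° -29° = 80°
crank pin P = (r cos θ, r sin θ) = (2.431074, 13.787309)
h = r sin θ − e = 13.787309 − 7 = 6.787309
x = r cos θ + √(L² − h²) = 2.431074 + 207.889231 = 210.320306

210.3203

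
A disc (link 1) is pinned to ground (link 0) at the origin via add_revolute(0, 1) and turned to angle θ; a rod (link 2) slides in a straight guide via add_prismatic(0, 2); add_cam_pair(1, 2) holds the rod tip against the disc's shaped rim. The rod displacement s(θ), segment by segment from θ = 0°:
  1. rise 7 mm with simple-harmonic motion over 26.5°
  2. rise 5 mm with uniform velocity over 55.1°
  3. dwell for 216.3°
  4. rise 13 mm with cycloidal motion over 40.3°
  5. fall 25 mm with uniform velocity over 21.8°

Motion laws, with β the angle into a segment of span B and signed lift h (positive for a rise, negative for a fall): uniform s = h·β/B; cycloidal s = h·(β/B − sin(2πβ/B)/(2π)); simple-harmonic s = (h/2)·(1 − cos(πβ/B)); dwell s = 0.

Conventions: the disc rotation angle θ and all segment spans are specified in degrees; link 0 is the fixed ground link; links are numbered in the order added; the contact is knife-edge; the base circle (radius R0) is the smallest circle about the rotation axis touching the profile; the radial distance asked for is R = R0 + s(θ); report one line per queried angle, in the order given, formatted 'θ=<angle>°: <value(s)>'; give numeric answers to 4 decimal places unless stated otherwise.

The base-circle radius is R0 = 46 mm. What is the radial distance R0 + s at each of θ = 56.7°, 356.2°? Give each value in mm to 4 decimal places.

segment 1 (0° to 26.5°, simple-harmonic, h = 7) is passed completely: s = 0.0000 + (7) = 7.0000
θ = 56.7° falls in segment 2 (26.5° to 81.6°, uniform, h = 5): β = 56.7 − 26.5 = 30.2°, B = 55.1°; Δs = 5·30.2/55.1 = 2.7405; s = 7.0000 + 2.7405 = 9.7405
segment 2 (26.5° to 81.6°, uniform, h = 5) is passed completely: s = 7.0000 + (5) = 12.0000
segment 3 (81.6° to 297.9°, dwell): s unchanged at 12.0000
segment 4 (297.9° to 338.2°, cycloidal, h = 13) is passed completely: s = 12.0000 + (13) = 25.0000
θ = 356.2° falls in segment 5 (338.2° to 360°, uniform, h = -25): β = 356.2 − 338.2 = 18°, B = 21.8°; Δs = -25·18/21.8 = -20.6422; s = 25.0000 − 20.6422 = 4.3578
θ=56.7°: R = R0 + s = 46 + 9.7405 = 55.7405
θ=356.2°: R = R0 + s = 46 + 4.3578 = 50.3578

θ=56.7°: 55.7405
θ=356.2°: 50.3578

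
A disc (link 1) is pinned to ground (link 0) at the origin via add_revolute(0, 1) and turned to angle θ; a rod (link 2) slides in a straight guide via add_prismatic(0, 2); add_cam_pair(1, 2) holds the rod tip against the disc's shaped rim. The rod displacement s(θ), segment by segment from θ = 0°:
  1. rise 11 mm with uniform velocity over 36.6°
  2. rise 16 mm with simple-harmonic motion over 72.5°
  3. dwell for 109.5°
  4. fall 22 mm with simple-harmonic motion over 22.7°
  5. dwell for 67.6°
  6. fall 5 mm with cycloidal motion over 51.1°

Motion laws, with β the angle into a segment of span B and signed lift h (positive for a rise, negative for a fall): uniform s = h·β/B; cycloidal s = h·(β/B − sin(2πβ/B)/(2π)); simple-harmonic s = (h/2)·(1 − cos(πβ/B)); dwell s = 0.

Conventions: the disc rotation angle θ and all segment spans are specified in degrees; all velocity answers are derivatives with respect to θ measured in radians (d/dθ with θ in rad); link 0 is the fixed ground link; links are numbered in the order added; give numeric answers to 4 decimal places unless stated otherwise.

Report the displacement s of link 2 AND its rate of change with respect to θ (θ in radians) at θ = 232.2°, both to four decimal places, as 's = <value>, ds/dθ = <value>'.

segment 1 (0° to 36.6°, uniform, h = 11) is passed completely: s = 0.0000 + (11) = 11.0000
segment 2 (36.6° to 109.1°, simple-harmonic, h = 16) is passed completely: s = 11.0000 + (16) = 27.0000
segment 3 (109.1° to 218.6°, dwell): s unchanged at 27.0000
θ = 232.2° falls in segment 4 (218.6° to 241.3°, simple-harmonic, h = -22): β = 232.2 − 218.6 = 13.6°, B = 22.7°; Δs = -22/2·(1 − cos(π·0.5991)) = -14.3702; s = 27.0000 − 14.3702 = 12.6298
velocity in seg [218.6°–241.3°] (simple-harmonic), θ in radians: β = 13.6° = 0.2374 rad, B = 22.7° = 0.3962 rad; ds/dθ = (πh/(2B)) sin(πβ/B) = (π·(-22)/(2·0.3962)) sin(π·0.5991) = -83.029879 mm/rad

s = 12.6298, ds/dθ = -83.0299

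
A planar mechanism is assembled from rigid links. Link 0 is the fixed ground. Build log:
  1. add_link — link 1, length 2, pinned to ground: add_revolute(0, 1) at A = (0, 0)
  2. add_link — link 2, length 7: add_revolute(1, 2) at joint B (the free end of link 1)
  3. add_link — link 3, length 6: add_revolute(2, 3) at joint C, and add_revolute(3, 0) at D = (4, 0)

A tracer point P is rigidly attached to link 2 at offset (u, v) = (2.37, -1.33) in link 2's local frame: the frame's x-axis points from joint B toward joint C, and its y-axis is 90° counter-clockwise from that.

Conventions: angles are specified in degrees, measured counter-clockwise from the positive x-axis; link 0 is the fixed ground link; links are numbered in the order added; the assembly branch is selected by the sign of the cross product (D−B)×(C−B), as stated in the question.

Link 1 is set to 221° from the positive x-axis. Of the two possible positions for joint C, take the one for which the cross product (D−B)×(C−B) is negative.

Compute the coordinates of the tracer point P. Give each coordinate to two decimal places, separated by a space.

A=(0,0), D=(4.00,0)
B = A + 2.00·(cos221°, sin221°) = (-1.5094, -1.3121)
|BD| = 5.6635
circle(B,7.00) ∩ circle(D,6.00): a=3.9795, h=5.7588
  candidates: C₊=(1.0276,5.2120) cross=32.615; C₋=(3.6960,-5.9923) cross=-32.615
  branch - wants cross < 0 → take C=(3.6960,-5.9923) (cross=-32.615)
ex = (C−B)/|BC| = (0.7436,-0.6686); ey = (0.6686,0.7436)
P = B + 2.37·ex + -1.33·ey = (-0.6363,-3.8857)

-0.64 -3.89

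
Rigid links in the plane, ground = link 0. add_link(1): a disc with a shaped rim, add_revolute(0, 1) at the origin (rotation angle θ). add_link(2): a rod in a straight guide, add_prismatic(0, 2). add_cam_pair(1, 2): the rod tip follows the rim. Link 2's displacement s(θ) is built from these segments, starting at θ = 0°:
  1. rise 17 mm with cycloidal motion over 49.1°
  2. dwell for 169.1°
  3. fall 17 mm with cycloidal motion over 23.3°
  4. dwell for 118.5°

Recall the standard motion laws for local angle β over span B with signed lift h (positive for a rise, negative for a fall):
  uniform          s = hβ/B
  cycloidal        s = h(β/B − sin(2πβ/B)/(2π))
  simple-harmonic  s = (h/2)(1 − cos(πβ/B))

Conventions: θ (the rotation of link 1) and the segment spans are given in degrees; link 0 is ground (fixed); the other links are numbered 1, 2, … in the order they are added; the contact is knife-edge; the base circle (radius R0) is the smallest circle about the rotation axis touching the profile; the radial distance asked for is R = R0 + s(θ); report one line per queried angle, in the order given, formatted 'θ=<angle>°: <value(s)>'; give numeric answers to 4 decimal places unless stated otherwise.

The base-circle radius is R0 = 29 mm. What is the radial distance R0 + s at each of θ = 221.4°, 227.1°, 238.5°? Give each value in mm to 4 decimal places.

segment 1 (0° to 49.1°, cycloidal, h = 17) is passed completely: s = 0.0000 + (17) = 17.0000
segment 2 (49.1° to 218.2°, dwell): s unchanged at 17.0000
θ = 221.4° falls in segment 3 (218.2° to 241.5°, cycloidal, h = -17): β = 221.4 − 218.2 = 3.2°, B = 23.3°; Δs = -17·(0.1373 − sin(2π·0.1373)/(2π)) = -0.2792; s = 17.0000 − 0.2792 = 16.7208
θ = 227.1° falls in segment 3 (218.2° to 241.5°, cycloidal, h = -17): β = 227.1 − 218.2 = 8.9°, B = 23.3°; Δs = -17·(0.3820 − sin(2π·0.3820)/(2π)) = -4.6660; s = 17.0000 − 4.6660 = 12.3340
θ = 238.5° falls in segment 3 (218.2° to 241.5°, cycloidal, h = -17): β = 238.5 − 218.2 = 20.3°, B = 23.3°; Δs = -17·(0.8712 − sin(2π·0.8712)/(2π)) = -16.7689; s = 17.0000 − 16.7689 = 0.2311
θ=221.4°: R = R0 + s = 29 + 16.7208 = 45.7208
θ=227.1°: R = R0 + s = 29 + 12.3340 = 41.3340
θ=238.5°: R = R0 + s = 29 + 0.2311 = 29.2311

θ=221.4°: 45.7208
θ=227.1°: 41.3340
θ=238.5°: 29.2311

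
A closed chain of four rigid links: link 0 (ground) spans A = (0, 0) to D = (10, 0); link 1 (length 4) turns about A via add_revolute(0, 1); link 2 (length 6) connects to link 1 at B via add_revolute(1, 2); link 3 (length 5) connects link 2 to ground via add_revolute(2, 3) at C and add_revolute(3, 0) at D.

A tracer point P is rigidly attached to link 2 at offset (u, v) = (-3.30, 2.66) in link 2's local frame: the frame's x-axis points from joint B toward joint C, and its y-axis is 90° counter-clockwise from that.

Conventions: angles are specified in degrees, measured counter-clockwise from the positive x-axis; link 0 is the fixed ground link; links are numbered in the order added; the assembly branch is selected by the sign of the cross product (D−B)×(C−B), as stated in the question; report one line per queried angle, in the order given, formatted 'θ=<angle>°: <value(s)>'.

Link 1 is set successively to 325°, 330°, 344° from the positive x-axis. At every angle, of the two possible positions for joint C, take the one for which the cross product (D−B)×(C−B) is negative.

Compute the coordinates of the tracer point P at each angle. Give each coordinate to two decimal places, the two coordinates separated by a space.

A=(0,0), D=(10.00,0)
θ=325°: B = A + 4.00·(cos325°, sin325°) = (3.2766, -2.2943)
θ=325°: |BD| = 7.1041
θ=325°: circle(B,6.00) ∩ circle(D,5.00): a=4.3262, h=4.1574
θ=325°:   candidates: C₊=(6.0284,3.0375) cross=29.534; C₋=(8.7137,-4.8317) cross=-29.534
θ=325°:   branch - wants cross < 0 → take C=(8.7137,-4.8317) (cross=-29.534)
θ=325°: ex = (C−B)/|BC| = (0.9062,-0.4229); ey = (0.4229,0.9062)
θ=325°: P = B + -3.30·ex + 2.66·ey = (1.4111,1.5117)
θ=330°: B = A + 4.00·(cos330°, sin330°) = (3.4641, -2.0000)
θ=330°: |BD| = 6.8351
θ=330°: circle(B,6.00) ∩ circle(D,5.00): a=4.2222, h=4.2630
θ=330°:   candidates: C₊=(6.2541,3.3119) cross=29.138; C₋=(8.7489,-4.8409) cross=-29.138
θ=330°:   branch - wants cross < 0 → take C=(8.7489,-4.8409) (cross=-29.138)
θ=330°: ex = (C−B)/|BC| = (0.8808,-0.4735); ey = (0.4735,0.8808)
θ=330°: P = B + -3.30·ex + 2.66·ey = (1.8170,1.9054)
θ=344°: B = A + 4.00·(cos344°, sin344°) = (3.8450, -1.1025)
θ=344°: |BD| = 6.2529
θ=344°: circle(B,6.00) ∩ circle(D,5.00): a=4.0061, h=4.4667
θ=344°:   candidates: C₊=(7.0007,4.0006) cross=27.930; C₋=(8.5759,-4.7929) cross=-27.930
θ=344°:   branch - wants cross < 0 → take C=(8.5759,-4.7929) (cross=-27.930)
θ=344°: ex = (C−B)/|BC| = (0.7885,-0.6151); ey = (0.6151,0.7885)
θ=344°: P = B + -3.30·ex + 2.66·ey = (2.8791,3.0245)

θ=325°: 1.41 1.51
θ=330°: 1.82 1.91
θ=344°: 2.88 3.02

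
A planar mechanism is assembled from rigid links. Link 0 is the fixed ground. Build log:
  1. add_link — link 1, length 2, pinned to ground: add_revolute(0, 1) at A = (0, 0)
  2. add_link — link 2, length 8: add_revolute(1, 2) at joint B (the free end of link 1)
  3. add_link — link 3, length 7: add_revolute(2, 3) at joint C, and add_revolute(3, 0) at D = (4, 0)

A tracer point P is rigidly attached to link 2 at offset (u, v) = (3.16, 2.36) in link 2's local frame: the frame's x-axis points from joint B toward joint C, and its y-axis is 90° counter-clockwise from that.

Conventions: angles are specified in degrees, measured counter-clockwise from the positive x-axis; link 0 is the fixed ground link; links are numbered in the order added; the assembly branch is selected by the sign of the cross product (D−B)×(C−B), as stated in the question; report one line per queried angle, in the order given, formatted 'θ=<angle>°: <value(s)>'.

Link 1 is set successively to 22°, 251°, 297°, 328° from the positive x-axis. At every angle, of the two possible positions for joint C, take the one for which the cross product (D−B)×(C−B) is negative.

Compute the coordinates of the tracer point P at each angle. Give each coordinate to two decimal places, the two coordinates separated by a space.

A=(0,0), D=(4.00,0)
θ=22°: B = A + 2.00·(cos22°, sin22°) = (1.8544, 0.7492)
θ=22°: |BD| = 2.2727
θ=22°: circle(B,8.00) ∩ circle(D,7.00): a=4.4364, h=6.6572
θ=22°:   candidates: C₊=(8.2374,5.5718) cross=15.130; C₋=(3.8482,-6.9984) cross=-15.130
θ=22°:   branch - wants cross < 0 → take C=(3.8482,-6.9984) (cross=-15.130)
θ=22°: ex = (C−B)/|BC| = (0.2492,-0.9684); ey = (0.9684,0.2492)
θ=22°: P = B + 3.16·ex + 2.36·ey = (4.9274,-1.7229)
θ=251°: B = A + 2.00·(cos251°, sin251°) = (-0.6511, -1.8910)
θ=251°: |BD| = 5.0209
θ=251°: circle(B,8.00) ∩ circle(D,7.00): a=4.0042, h=6.9258
θ=251°:   candidates: C₊=(0.4497,6.0329) cross=34.773; C₋=(5.6667,-6.7987) cross=-34.773
θ=251°:   branch - wants cross < 0 → take C=(5.6667,-6.7987) (cross=-34.773)
θ=251°: ex = (C−B)/|BC| = (0.7897,-0.6135); ey = (0.6135,0.7897)
θ=251°: P = B + 3.16·ex + 2.36·ey = (3.2922,-1.9658)
θ=297°: B = A + 2.00·(cos297°, sin297°) = (0.9080, -1.7820)
θ=297°: |BD| = 3.5688
θ=297°: circle(B,8.00) ∩ circle(D,7.00): a=3.8859, h=6.9928
θ=297°:   candidates: C₊=(0.7830,6.2170) cross=24.956; C₋=(7.7666,-5.9003) cross=-24.956
θ=297°:   branch - wants cross < 0 → take C=(7.7666,-5.9003) (cross=-24.956)
θ=297°: ex = (C−B)/|BC| = (0.8573,-0.5148); ey = (0.5148,0.8573)
θ=297°: P = B + 3.16·ex + 2.36·ey = (4.8320,-1.3854)
θ=328°: B = A + 2.00·(cos328°, sin328°) = (1.6961, -1.0598)
θ=328°: |BD| = 2.5360
θ=328°: circle(B,8.00) ∩ circle(D,7.00): a=4.2254, h=6.7931
θ=328°:   candidates: C₊=(2.6959,6.8774) cross=17.227; C₋=(8.3738,-5.4653) cross=-17.227
θ=328°:   branch - wants cross < 0 → take C=(8.3738,-5.4653) (cross=-17.227)
θ=328°: ex = (C−B)/|BC| = (0.8347,-0.5507); ey = (0.5507,0.8347)
θ=328°: P = B + 3.16·ex + 2.36·ey = (5.6334,-0.8301)

θ=22°: 4.93 -1.72
θ=251°: 3.29 -1.97
θ=297°: 4.83 -1.39
θ=328°: 5.63 -0.83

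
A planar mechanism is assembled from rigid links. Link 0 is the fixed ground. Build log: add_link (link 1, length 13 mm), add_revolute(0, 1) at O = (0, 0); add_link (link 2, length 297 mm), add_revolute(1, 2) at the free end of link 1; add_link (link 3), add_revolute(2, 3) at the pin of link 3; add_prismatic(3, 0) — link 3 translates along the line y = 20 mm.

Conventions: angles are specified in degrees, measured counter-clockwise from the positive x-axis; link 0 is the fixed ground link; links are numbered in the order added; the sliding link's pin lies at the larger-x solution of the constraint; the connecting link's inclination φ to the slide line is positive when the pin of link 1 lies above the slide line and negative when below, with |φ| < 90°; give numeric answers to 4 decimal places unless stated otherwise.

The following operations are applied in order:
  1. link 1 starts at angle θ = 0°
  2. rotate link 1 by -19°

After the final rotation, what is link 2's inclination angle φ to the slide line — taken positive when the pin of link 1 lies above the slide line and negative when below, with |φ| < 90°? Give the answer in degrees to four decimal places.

geometry: r = 13 mm, L = 297 mm, e = 20 mm; θ starts at 0°
rotate link 1 by -19°: θ ← 0° -19° = -19°
h = r sin θ − e = -4.232386 − 20 = -24.232386
sin φ = h / L = -24.232386 / 297 = -0.08159053
φ = arcsin(-0.08159053) = -4.679995°

-4.6800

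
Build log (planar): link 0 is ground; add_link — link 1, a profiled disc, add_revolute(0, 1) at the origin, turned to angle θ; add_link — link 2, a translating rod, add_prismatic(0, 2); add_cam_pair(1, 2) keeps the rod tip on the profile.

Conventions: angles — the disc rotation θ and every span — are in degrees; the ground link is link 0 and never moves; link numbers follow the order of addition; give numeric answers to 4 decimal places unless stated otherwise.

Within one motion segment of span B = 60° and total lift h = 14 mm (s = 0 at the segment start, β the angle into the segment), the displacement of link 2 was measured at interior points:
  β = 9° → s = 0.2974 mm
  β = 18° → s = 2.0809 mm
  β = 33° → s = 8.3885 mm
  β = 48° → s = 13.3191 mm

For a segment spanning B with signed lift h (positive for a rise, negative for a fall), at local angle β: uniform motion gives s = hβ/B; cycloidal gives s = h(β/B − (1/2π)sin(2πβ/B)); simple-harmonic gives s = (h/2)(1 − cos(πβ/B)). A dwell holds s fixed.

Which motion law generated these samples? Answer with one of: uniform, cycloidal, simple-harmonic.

candidates at β/B = r: uniform s = h·r (linear in β); cycloidal s = h·(r − sin(2πr)/(2π)); simple-harmonic s = (h/2)(1 − cos(πr))
β=9°: printed 0.2974 | uniform 2.1000, cycloidal 0.2974, simple-harmonic 0.7630
β=18°: printed 2.0809 | uniform 4.2000, cycloidal 2.0809, simple-harmonic 2.8855
β=33°: printed 8.3885 | uniform 7.7000, cycloidal 8.3885, simple-harmonic 8.0950
β=48°: printed 13.3191 | uniform 11.2000, cycloidal 13.3191, simple-harmonic 12.6631
only one law matches every sample → cycloidal

cycloidal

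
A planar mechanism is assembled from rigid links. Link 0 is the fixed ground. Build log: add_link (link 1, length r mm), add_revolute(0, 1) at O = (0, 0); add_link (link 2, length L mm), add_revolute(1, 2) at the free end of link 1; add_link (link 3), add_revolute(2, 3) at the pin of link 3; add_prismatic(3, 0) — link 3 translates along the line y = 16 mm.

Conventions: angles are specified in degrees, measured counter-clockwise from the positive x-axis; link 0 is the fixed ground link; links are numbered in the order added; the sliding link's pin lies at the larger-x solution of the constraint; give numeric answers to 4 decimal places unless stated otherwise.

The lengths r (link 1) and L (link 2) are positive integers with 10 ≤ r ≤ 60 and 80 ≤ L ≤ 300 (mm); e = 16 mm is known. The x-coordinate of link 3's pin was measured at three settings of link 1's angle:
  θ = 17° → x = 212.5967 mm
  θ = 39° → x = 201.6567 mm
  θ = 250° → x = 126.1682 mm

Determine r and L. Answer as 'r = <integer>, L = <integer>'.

constraint per measurement: (x − r cos θ)² + (r sin θ − e)² = L²
subtracting the θ₁ and θ₂ equations cancels the r² and L² terms:
r = (x₁² − x₂²) / (2[(x₁cos θ₁ + e sin θ₁) − (x₂cos θ₂ + e sin θ₂)]) = 55.0000 → r = 55
L² = (x₁ − r cos θ₁)² + (r sin θ₁ − e)² = 25599.9868 → L = 160.0000 → L = 160
check at θ₃=250°: x = 126.1682 (printed 126.1682) ✓

r = 55, L = 160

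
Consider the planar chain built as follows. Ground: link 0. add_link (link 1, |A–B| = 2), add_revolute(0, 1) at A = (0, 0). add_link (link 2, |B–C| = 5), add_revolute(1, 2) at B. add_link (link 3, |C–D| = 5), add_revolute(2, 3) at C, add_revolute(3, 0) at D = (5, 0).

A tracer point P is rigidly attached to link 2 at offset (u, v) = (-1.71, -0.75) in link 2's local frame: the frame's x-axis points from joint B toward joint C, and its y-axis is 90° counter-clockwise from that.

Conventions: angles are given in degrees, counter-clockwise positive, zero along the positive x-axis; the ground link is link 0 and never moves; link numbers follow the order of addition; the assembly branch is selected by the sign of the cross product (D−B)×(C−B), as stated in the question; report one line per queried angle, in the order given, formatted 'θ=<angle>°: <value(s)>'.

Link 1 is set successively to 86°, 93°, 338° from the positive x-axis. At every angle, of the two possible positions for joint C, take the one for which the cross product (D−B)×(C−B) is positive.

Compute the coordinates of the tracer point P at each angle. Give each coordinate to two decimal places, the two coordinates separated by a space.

A=(0,0), D=(5.00,0)
θ=86°: B = A + 2.00·(cos86°, sin86°) = (0.1395, 1.9951)
θ=86°: |BD| = 5.2540
θ=86°: circle(B,5.00) ∩ circle(D,5.00): a=2.6270, h=4.2543
θ=86°:   candidates: C₊=(4.1852,4.9332) cross=22.352; C₋=(0.9543,-2.9380) cross=-22.352
θ=86°:   branch + wants cross > 0 → take C=(4.1852,4.9332) (cross=22.352)
θ=86°: ex = (C−B)/|BC| = (0.8091,0.5876); ey = (-0.5876,0.8091)
θ=86°: P = B + -1.71·ex + -0.75·ey = (-0.8034,0.3835)
θ=93°: B = A + 2.00·(cos93°, sin93°) = (-0.1047, 1.9973)
θ=93°: |BD| = 5.4815
θ=93°: circle(B,5.00) ∩ circle(D,5.00): a=2.7407, h=4.1819
θ=93°:   candidates: C₊=(3.9714,4.8931) cross=22.923; C₋=(0.9239,-2.8958) cross=-22.923
θ=93°:   branch + wants cross > 0 → take C=(3.9714,4.8931) (cross=22.923)
θ=93°: ex = (C−B)/|BC| = (0.8152,0.5792); ey = (-0.5792,0.8152)
θ=93°: P = B + -1.71·ex + -0.75·ey = (-1.0643,0.3955)
θ=338°: B = A + 2.00·(cos338°, sin338°) = (1.8544, -0.7492)
θ=338°: |BD| = 3.2336
θ=338°: circle(B,5.00) ∩ circle(D,5.00): a=1.6168, h=4.7314
θ=338°:   candidates: C₊=(2.3309,4.2280) cross=15.299; C₋=(4.5234,-4.9772) cross=-15.299
θ=338°:   branch + wants cross > 0 → take C=(2.3309,4.2280) (cross=15.299)
θ=338°: ex = (C−B)/|BC| = (0.0953,0.9954); ey = (-0.9954,0.0953)
θ=338°: P = B + -1.71·ex + -0.75·ey = (2.4380,-2.5229)

θ=86°: -0.80 0.38
θ=93°: -1.06 0.40
θ=338°: 2.44 -2.52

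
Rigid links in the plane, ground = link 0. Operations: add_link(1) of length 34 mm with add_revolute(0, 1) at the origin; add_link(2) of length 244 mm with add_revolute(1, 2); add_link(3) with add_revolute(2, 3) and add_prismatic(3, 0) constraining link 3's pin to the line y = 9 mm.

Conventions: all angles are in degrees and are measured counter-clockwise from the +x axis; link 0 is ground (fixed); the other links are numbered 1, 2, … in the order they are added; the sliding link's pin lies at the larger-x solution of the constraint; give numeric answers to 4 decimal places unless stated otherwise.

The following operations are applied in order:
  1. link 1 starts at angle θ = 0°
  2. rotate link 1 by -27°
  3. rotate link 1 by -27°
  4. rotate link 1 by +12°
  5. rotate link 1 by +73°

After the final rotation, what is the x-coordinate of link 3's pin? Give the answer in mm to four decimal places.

geometry: r = 34 mm, L = 244 mm, e = 9 mm; θ starts at 0°
rotate link 1 by -27°: θ ← 0° -27° = -27°
rotate link 1 by -27°: θ ← -27° -27° = -54°
rotate link 1 by +12°: θ ← -54° +12° = -42°
rotate link 1 by +73°: θ ← -42° +73° = 31°
crank pin P = (r cos θ, r sin θ) = (29.143688, 17.511295)
h = r sin θ − e = 17.511295 − 9 = 8.511295
x = r cos θ + √(L² − h²) = 29.143688 + 243.851508 = 272.995196

272.9952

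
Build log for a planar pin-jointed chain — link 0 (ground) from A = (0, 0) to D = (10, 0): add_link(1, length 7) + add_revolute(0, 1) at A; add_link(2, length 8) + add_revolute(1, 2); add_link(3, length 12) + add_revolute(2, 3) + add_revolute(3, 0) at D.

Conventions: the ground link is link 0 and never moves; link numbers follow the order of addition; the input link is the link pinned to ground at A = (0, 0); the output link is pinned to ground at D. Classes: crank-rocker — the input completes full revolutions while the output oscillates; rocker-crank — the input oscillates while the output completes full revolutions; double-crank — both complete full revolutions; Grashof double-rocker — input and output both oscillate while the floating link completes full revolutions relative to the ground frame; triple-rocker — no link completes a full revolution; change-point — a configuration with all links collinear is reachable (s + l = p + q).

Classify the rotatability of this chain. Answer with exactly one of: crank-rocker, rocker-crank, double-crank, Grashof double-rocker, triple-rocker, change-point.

lengths: ground=10, input=7, coupler=8, output=12
sorted: s=7 (shortest), l=12 (longest), p+q=18
s + l = 19 vs p + q = 18
s + l > p + q → non-Grashof → no link fully rotates → triple-rocker

triple-rocker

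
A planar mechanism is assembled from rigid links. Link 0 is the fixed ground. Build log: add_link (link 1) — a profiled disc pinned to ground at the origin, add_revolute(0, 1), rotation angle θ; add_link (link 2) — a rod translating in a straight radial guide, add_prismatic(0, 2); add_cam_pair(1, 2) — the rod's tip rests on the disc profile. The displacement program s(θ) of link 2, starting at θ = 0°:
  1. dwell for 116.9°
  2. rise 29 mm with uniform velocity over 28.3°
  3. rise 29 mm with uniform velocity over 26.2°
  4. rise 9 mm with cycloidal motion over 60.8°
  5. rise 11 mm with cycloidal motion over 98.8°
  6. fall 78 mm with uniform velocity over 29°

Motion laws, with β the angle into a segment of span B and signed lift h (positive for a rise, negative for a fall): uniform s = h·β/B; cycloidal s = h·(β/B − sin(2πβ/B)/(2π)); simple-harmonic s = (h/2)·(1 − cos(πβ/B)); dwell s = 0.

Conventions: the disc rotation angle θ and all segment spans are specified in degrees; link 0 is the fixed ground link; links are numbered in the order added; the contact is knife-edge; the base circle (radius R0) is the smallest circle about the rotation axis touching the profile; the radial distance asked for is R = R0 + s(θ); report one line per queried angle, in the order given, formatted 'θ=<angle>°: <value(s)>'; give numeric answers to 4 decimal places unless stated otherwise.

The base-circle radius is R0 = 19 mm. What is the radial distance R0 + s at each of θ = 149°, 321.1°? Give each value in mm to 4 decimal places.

seg 1 [0°–116.9°] dwell: s stays 0.0000
seg 2 [116.9°–145.2°] uniform, h=29: full span → s += 29 → s = 29.0000
seg 3 [145.2°–171.4°] uniform, h=29: θ=149° here. β=3.8, B=26.2. 29·3.8/26.2 = 4.2061 → s = 33.2061
seg 3 [145.2°–171.4°] uniform, h=29: full span → s += 29 → s = 58.0000
seg 4 [171.4°–232.2°] cycloidal, h=9: full span → s += 9 → s = 67.0000
seg 5 [232.2°–331°] cycloidal, h=11: θ=321.1° here. β=88.9, B=98.8. 11·(0.8998 − sin(2π·0.8998)/(2π)) = 10.9286 → s = 77.9286
θ=149°: R = R0 + s = 19 + 33.2061 = 52.2061
θ=321.1°: R = R0 + s = 19 + 77.9286 = 96.9286

θ=149°: 52.2061
θ=321.1°: 96.9286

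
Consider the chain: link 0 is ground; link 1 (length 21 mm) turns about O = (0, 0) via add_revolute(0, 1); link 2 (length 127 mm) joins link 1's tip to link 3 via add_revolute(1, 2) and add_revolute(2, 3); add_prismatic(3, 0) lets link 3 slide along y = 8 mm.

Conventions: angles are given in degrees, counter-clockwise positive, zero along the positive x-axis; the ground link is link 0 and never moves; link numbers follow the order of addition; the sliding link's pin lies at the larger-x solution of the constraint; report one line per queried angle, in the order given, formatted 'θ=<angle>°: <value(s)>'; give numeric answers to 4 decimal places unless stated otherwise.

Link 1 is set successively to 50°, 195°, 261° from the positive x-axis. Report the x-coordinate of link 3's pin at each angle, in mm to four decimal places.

geometry: r = 21 mm, L = 127 mm, e = 8 mm
θ=50°: crank pin P = (r cos θ, r sin θ) = (13.498540, 16.086933)
θ=50°: h = r sin θ − e = 16.086933 − 8 = 8.086933
θ=50°: x = r cos θ + √(L² − h²) = 13.498540 + 126.742264 = 140.240804
θ=195°: crank pin P = (r cos θ, r sin θ) = (-20.284442, -5.435200)
θ=195°: h = r sin θ − e = -5.435200 − 8 = -13.435200
θ=195°: x = r cos θ + √(L² − h²) = -20.284442 + 126.287353 = 106.002910
θ=261°: crank pin P = (r cos θ, r sin θ) = (-3.285124, -20.741455)
θ=261°: h = r sin θ − e = -20.741455 − 8 = -28.741455
θ=261°: x = r cos θ + √(L² − h²) = -3.285124 + 123.705007 = 120.419883

θ=50°: 140.2408
θ=195°: 106.0029
θ=261°: 120.4199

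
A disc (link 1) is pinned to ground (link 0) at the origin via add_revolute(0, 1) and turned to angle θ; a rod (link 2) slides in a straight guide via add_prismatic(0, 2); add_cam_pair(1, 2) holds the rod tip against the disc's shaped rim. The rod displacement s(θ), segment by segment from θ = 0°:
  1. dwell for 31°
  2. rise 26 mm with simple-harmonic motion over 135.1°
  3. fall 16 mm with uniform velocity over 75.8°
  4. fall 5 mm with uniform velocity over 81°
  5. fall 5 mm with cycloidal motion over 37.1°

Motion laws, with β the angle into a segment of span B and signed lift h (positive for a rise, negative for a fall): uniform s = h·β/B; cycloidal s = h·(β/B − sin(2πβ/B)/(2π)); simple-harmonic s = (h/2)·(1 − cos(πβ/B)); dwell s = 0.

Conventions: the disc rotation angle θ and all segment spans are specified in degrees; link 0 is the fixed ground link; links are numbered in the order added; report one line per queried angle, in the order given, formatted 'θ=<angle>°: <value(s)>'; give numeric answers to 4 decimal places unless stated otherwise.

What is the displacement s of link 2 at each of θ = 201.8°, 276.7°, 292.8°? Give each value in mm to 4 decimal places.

segment 1 (0° to 31°, dwell): s unchanged at 0.0000
segment 2 (31° to 166.1°, simple-harmonic, h = 26) is passed completely: s = 0.0000 + (26) = 26.0000
θ = 201.8° falls in segment 3 (166.1° to 241.9°, uniform, h = -16): β = 201.8 − 166.1 = 35.7°, B = 75.8°; Δs = -16·35.7/75.8 = -7.5356; s = 26.0000 − 7.5356 = 18.4644
segment 3 (166.1° to 241.9°, uniform, h = -16) is passed completely: s = 26.0000 + (-16) = 10.0000
θ = 276.7° falls in segment 4 (241.9° to 322.9°, uniform, h = -5): β = 276.7 − 241.9 = 34.8°, B = 81°; Δs = -5·34.8/81 = -2.1481; s = 10.0000 − 2.1481 = 7.8519
θ = 292.8° falls in segment 4 (241.9° to 322.9°, uniform, h = -5): β = 292.8 − 241.9 = 50.9°, B = 81°; Δs = -5·50.9/81 = -3.1420; s = 10.0000 − 3.1420 = 6.8580

θ=201.8°: 18.4644
θ=276.7°: 7.8519
θ=292.8°: 6.8580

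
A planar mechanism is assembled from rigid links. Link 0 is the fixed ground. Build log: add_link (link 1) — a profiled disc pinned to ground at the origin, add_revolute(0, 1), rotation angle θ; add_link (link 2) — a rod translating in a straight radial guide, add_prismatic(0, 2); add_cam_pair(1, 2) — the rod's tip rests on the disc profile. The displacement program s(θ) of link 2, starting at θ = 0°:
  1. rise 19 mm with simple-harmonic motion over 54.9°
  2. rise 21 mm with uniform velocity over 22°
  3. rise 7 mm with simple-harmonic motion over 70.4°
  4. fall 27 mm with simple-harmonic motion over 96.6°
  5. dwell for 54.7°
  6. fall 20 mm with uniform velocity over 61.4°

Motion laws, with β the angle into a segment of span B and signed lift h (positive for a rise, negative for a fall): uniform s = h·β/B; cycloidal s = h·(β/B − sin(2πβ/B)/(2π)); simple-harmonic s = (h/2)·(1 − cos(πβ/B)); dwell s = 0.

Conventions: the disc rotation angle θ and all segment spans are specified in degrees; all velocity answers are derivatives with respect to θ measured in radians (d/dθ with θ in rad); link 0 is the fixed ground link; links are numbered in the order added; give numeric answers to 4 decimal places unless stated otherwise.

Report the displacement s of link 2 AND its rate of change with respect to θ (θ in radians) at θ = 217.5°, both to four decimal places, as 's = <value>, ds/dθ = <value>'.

seg 1 [0°–54.9°] simple-harmonic, h=19: full span → s += 19 → s = 19.0000
seg 2 [54.9°–76.9°] uniform, h=21: full span → s += 21 → s = 40.0000
seg 3 [76.9°–147.3°] simple-harmonic, h=7: full span → s += 7 → s = 47.0000
seg 4 [147.3°–243.9°] simple-harmonic, h=-27: θ=217.5° here. β=70.2, B=96.6. -27/2·(1 − cos(π·0.7267)) = -22.3225 → s = 24.6775
velocity in seg [147.3°–243.9°] (simple-harmonic), θ in radians: β = 70.2° = 1.2252 rad, B = 96.6° = 1.6860 rad; ds/dθ = (πh/(2B)) sin(πβ/B) = (π·(-27)/(2·1.6860)) sin(π·0.7267) = -19.040284 mm/rad

s = 24.6775, ds/dθ = -19.0403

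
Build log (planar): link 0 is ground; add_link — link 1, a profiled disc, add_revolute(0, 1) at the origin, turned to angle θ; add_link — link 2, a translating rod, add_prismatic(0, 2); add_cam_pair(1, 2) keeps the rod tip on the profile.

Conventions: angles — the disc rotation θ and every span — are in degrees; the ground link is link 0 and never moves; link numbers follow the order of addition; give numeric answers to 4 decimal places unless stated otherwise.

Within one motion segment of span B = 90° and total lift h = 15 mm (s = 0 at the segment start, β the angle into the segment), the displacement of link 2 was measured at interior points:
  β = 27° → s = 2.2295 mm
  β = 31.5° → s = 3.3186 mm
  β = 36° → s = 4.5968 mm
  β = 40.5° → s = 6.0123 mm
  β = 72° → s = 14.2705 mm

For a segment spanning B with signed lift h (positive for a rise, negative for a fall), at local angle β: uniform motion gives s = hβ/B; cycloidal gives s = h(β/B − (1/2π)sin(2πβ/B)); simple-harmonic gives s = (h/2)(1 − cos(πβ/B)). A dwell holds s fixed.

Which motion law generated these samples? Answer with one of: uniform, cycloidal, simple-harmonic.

candidates at β/B = r: uniform s = h·r (linear in β); cycloidal s = h·(r − sin(2πr)/(2π)); simple-harmonic s = (h/2)(1 − cos(πr))
β=27°: printed 2.2295 | uniform 4.5000, cycloidal 2.2295, simple-harmonic 3.0916
β=31.5°: printed 3.3186 | uniform 5.2500, cycloidal 3.3186, simple-harmonic 4.0951
β=36°: printed 4.5968 | uniform 6.0000, cycloidal 4.5968, simple-harmonic 5.1824
β=40.5°: printed 6.0123 | uniform 6.7500, cycloidal 6.0123, simple-harmonic 6.3267
β=72°: printed 14.2705 | uniform 12.0000, cycloidal 14.2705, simple-harmonic 13.5676
only one law matches every sample → cycloidal

cycloidal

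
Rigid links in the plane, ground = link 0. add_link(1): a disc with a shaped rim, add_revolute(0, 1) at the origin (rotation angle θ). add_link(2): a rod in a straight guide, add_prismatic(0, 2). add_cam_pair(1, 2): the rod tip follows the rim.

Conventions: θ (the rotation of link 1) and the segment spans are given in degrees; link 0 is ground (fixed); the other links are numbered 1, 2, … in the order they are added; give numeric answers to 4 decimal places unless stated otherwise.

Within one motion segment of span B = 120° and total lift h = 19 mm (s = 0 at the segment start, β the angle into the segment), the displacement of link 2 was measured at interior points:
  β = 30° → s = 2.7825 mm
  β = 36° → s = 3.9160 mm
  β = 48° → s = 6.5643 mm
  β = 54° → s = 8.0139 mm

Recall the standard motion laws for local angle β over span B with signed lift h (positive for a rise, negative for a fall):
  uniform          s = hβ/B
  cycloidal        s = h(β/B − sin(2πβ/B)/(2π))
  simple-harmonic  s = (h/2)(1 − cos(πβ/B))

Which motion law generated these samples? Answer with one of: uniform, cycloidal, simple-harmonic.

candidates at β/B = r: uniform s = h·r (linear in β); cycloidal s = h·(r − sin(2πr)/(2π)); simple-harmonic s = (h/2)(1 − cos(πr))
β=30°: printed 2.7825 | uniform 4.7500, cycloidal 1.7261, simple-harmonic 2.7825
β=36°: printed 3.9160 | uniform 5.7000, cycloidal 2.8241, simple-harmonic 3.9160
β=48°: printed 6.5643 | uniform 7.6000, cycloidal 5.8226, simple-harmonic 6.5643
β=54°: printed 8.0139 | uniform 8.5500, cycloidal 7.6155, simple-harmonic 8.0139
only one law matches every sample → simple-harmonic

simple-harmonic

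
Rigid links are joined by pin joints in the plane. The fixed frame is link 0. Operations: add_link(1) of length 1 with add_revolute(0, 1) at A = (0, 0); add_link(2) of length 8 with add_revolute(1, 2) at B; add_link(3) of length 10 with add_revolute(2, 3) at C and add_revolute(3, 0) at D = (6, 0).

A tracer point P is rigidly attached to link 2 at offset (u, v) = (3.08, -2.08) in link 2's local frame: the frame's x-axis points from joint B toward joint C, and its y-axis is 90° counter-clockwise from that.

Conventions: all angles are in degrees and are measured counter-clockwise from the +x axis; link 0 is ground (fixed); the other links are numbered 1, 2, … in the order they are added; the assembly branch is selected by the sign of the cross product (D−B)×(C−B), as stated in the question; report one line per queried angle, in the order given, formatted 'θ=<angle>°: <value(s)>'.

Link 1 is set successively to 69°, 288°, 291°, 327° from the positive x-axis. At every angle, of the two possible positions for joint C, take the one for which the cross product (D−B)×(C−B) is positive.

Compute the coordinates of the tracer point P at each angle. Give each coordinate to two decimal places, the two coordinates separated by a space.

A=(0,0), D=(6.00,0)
θ=69°: B = A + 1.00·(cos69°, sin69°) = (0.3584, 0.9336)
θ=69°: |BD| = 5.7184
θ=69°: circle(B,8.00) ∩ circle(D,10.00): a=-0.2886, h=7.9948
θ=69°:   candidates: C₊=(1.3789,8.8682) cross=45.717; C₋=(-1.2316,-6.9068) cross=-45.717
θ=69°:   branch + wants cross > 0 → take C=(1.3789,8.8682) (cross=45.717)
θ=69°: ex = (C−B)/|BC| = (0.1276,0.9918); ey = (-0.9918,0.1276)
θ=69°: P = B + 3.08·ex + -2.08·ey = (2.8143,3.7231)
θ=288°: B = A + 1.00·(cos288°, sin288°) = (0.3090, -0.9511)
θ=288°: |BD| = 5.7699
θ=288°: circle(B,8.00) ∩ circle(D,10.00): a=-0.2347, h=7.9966
θ=288°:   candidates: C₊=(-1.2405,6.8974) cross=46.139; C₋=(1.3956,-8.8769) cross=-46.139
θ=288°:   branch + wants cross > 0 → take C=(-1.2405,6.8974) (cross=46.139)
θ=288°: ex = (C−B)/|BC| = (-0.1937,0.9811); ey = (-0.9811,-0.1937)
θ=288°: P = B + 3.08·ex + -2.08·ey = (1.7530,2.4735)
θ=291°: B = A + 1.00·(cos291°, sin291°) = (0.3584, -0.9336)
θ=291°: |BD| = 5.7184
θ=291°: circle(B,8.00) ∩ circle(D,10.00): a=-0.2886, h=7.9948
θ=291°:   candidates: C₊=(-1.2316,6.9068) cross=45.717; C₋=(1.3789,-8.8682) cross=-45.717
θ=291°:   branch + wants cross > 0 → take C=(-1.2316,6.9068) (cross=45.717)
θ=291°: ex = (C−B)/|BC| = (-0.1987,0.9801); ey = (-0.9801,-0.1987)
θ=291°: P = B + 3.08·ex + -2.08·ey = (1.7847,2.4984)
θ=327°: B = A + 1.00·(cos327°, sin327°) = (0.8387, -0.5446)
θ=327°: |BD| = 5.1900
θ=327°: circle(B,8.00) ∩ circle(D,10.00): a=-0.8732, h=7.9522
θ=327°:   candidates: C₊=(-0.8642,7.2720) cross=41.272; C₋=(0.8048,-8.5446) cross=-41.272
θ=327°:   branch + wants cross > 0 → take C=(-0.8642,7.2720) (cross=41.272)
θ=327°: ex = (C−B)/|BC| = (-0.2129,0.9771); ey = (-0.9771,-0.2129)
θ=327°: P = B + 3.08·ex + -2.08·ey = (2.2154,2.9075)

θ=69°: 2.81 3.72
θ=288°: 1.75 2.47
θ=291°: 1.78 2.50
θ=327°: 2.22 2.91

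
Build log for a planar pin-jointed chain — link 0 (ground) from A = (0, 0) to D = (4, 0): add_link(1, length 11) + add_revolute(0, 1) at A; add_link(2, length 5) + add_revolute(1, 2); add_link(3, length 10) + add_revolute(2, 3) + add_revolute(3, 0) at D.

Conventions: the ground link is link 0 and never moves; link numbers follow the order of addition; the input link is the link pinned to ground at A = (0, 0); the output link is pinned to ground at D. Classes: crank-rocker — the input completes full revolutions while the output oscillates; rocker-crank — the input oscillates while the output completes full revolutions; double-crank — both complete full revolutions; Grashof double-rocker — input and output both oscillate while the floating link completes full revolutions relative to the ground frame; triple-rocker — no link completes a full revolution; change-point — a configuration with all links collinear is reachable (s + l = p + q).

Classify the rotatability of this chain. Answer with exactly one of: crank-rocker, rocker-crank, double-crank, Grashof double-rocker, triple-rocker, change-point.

lengths: ground=4, input=11, coupler=5, output=10
sorted: s=4 (shortest), l=11 (longest), p+q=15
s + l = 15 vs p + q = 15
s + l = p + q → change-point (collinear configuration reachable)

change-point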